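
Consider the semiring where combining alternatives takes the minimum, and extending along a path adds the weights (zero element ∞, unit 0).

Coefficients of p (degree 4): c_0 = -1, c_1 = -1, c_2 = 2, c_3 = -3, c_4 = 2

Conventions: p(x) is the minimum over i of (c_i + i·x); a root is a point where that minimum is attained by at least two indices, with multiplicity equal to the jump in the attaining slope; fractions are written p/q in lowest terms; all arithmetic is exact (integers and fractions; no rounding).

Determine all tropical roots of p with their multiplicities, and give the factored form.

hull edge (i=0, c=-1) to (i=3, c=-3): slope -2/3, span 3
hull edge (i=3, c=-3) to (i=4, c=2): slope 5, span 1
Factored form: p(x) = 2 ⊗ (x ⊕ (-5)) ⊗ (x ⊕ 2/3) ⊗ (x ⊕ 2/3) ⊗ (x ⊕ 2/3)
Answer: roots = -5 (mult 1), 2/3 (mult 3)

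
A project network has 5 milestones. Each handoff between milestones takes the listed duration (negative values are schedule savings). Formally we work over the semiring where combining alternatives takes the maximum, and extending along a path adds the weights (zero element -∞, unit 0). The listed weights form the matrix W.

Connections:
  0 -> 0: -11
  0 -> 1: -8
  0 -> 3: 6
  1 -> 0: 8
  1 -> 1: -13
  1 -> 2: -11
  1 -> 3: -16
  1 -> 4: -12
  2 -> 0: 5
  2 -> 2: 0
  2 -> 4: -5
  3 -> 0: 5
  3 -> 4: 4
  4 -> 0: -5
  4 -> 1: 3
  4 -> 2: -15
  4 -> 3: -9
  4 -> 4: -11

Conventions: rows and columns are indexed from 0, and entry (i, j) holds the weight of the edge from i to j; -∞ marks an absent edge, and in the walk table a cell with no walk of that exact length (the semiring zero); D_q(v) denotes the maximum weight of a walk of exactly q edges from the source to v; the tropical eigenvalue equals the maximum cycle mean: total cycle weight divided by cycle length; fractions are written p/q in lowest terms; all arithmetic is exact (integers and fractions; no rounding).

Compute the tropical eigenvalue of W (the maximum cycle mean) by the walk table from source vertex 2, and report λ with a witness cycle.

q=0: [-∞, -∞, 0, -∞, -∞]
q=1: [5, -∞, 0, -∞, -5]
q=2: [5, -2, 0, 11, -5]
q=3: [16, -2, 0, 11, 15]
q=4: [16, 18, 0, 22, 15]
q=5: [27, 18, 7, 22, 26]
Optimal cycle mean attained by: cycle 0->3->0, total 6 + 5, length 2.
Answer: λ = 11/2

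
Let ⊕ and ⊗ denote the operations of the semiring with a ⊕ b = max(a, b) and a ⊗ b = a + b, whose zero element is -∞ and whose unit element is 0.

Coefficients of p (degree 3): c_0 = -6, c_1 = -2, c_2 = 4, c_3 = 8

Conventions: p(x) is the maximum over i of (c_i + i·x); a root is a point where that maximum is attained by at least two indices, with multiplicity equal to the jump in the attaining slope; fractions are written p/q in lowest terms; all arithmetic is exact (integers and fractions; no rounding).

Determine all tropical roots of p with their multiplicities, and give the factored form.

hull edge (i=0, c=-6) to (i=2, c=4): slope 5, span 2
hull edge (i=2, c=4) to (i=3, c=8): slope 4, span 1
Factored form: p(x) = 8 ⊗ (x ⊕ (-5)) ⊗ (x ⊕ (-5)) ⊗ (x ⊕ (-4))
Answer: roots = -5 (mult 2), -4 (mult 1)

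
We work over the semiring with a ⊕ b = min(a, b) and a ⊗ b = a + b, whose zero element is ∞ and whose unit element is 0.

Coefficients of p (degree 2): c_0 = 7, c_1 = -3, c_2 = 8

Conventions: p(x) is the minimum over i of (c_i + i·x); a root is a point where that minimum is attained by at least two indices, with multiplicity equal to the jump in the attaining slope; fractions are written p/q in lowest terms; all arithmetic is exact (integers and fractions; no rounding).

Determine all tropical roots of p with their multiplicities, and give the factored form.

hull edge (i=0, c=7) to (i=1, c=-3): slope -10, span 1
hull edge (i=1, c=-3) to (i=2, c=8): slope 11, span 1
Factored form: p(x) = 8 ⊗ (x ⊕ (-11)) ⊗ (x ⊕ 10)
Answer: roots = -11 (mult 1), 10 (mult 1)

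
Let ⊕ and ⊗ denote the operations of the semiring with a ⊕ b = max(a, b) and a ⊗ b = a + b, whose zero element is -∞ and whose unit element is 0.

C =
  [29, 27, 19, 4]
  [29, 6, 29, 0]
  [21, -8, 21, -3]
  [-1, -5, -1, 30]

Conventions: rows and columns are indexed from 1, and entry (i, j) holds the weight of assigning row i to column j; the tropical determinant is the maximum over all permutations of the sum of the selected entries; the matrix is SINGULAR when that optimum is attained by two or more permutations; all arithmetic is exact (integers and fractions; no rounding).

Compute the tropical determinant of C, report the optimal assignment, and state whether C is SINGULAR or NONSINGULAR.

σ = (1, 2, 3, 4): 29 + 6 + 21 + 30 = 86
σ = (1, 2, 4, 3): 29 + 6 + (-3) + (-1) = 31
σ = (1, 3, 2, 4): 29 + 29 + (-8) + 30 = 80
σ = (1, 3, 4, 2): 29 + 29 + (-3) + (-5) = 50
σ = (1, 4, 2, 3): 29 + 0 + (-8) + (-1) = 20
σ = (1, 4, 3, 2): 29 + 0 + 21 + (-5) = 45
σ = (2, 1, 3, 4): 27 + 29 + 21 + 30 = 107
σ = (2, 1, 4, 3): 27 + 29 + (-3) + (-1) = 52
σ = (2, 3, 1, 4): 27 + 29 + 21 + 30 = 107
σ = (2, 3, 4, 1): 27 + 29 + (-3) + (-1) = 52
σ = (2, 4, 1, 3): 27 + 0 + 21 + (-1) = 47
σ = (2, 4, 3, 1): 27 + 0 + 21 + (-1) = 47
σ = (3, 1, 2, 4): 19 + 29 + (-8) + 30 = 70
σ = (3, 1, 4, 2): 19 + 29 + (-3) + (-5) = 40
σ = (3, 2, 1, 4): 19 + 6 + 21 + 30 = 76
σ = (3, 2, 4, 1): 19 + 6 + (-3) + (-1) = 21
σ = (3, 4, 1, 2): 19 + 0 + 21 + (-5) = 35
σ = (3, 4, 2, 1): 19 + 0 + (-8) + (-1) = 10
σ = (4, 1, 2, 3): 4 + 29 + (-8) + (-1) = 24
σ = (4, 1, 3, 2): 4 + 29 + 21 + (-5) = 49
σ = (4, 2, 1, 3): 4 + 6 + 21 + (-1) = 30
σ = (4, 2, 3, 1): 4 + 6 + 21 + (-1) = 30
σ = (4, 3, 1, 2): 4 + 29 + 21 + (-5) = 49
σ = (4, 3, 2, 1): 4 + 29 + (-8) + (-1) = 24
Optimal value attained by: σ = (2, 1, 3, 4).
Answer: det⊕(C) = 107; verdict: SINGULAR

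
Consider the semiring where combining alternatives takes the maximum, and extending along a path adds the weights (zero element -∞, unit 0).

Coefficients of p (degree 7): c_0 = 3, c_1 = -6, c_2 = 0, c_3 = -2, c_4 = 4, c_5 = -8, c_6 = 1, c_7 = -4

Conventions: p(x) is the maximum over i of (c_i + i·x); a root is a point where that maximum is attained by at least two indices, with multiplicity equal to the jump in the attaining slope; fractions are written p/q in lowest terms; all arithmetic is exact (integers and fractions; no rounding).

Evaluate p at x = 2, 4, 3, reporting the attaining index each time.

p(2) = max(3+0·2=3, -6+1·2=-4, 0+2·2=4, -2+3·2=4, 4+4·2=12, -8+5·2=2, 1+6·2=13, -4+7·2=10) = 13 (attained by i=6)
p(4) = max(3+0·4=3, -6+1·4=-2, 0+2·4=8, -2+3·4=10, 4+4·4=20, -8+5·4=12, 1+6·4=25, -4+7·4=24) = 25 (attained by i=6)
p(3) = max(3+0·3=3, -6+1·3=-3, 0+2·3=6, -2+3·3=7, 4+4·3=16, -8+5·3=7, 1+6·3=19, -4+7·3=17) = 19 (attained by i=6)
Answer: p(2) = 13; p(4) = 25; p(3) = 19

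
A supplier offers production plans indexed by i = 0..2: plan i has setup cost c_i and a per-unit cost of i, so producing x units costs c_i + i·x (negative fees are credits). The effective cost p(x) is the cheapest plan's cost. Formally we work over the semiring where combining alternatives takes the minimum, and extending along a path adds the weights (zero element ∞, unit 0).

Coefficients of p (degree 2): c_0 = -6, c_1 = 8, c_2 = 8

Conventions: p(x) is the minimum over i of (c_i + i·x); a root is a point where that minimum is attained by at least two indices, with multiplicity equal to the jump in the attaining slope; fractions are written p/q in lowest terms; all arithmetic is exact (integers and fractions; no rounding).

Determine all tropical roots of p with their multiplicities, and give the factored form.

hull edge (i=0, c=-6) to (i=2, c=8): slope 7, span 2
Factored form: p(x) = 8 ⊗ (x ⊕ (-7)) ⊗ (x ⊕ (-7))
Answer: roots = -7 (mult 2)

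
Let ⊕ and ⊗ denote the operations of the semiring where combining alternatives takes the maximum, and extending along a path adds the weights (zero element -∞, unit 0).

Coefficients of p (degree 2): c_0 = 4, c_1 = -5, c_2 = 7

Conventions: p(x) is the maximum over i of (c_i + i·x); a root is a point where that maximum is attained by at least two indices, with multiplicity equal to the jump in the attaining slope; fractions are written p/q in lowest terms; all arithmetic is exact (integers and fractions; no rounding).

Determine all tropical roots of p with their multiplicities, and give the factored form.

hull edge (i=0, c=4) to (i=2, c=7): slope 3/2, span 2
Factored form: p(x) = 7 ⊗ (x ⊕ (-3/2)) ⊗ (x ⊕ (-3/2))
Answer: roots = -3/2 (mult 2)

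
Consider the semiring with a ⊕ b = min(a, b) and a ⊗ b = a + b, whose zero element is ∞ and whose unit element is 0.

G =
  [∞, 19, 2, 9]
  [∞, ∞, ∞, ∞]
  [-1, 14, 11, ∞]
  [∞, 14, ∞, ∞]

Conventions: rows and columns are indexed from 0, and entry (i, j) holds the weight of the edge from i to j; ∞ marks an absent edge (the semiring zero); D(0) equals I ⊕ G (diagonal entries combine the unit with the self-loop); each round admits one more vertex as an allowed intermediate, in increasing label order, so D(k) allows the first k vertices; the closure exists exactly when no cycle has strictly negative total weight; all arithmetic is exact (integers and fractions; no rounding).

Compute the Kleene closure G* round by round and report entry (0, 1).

D(0):
  [0, 19, 2, 9]
  [∞, 0, ∞, ∞]
  [-1, 14, 0, ∞]
  [∞, 14, ∞, 0]
D(1):
  [0, 19, 2, 9]
  [∞, 0, ∞, ∞]
  [-1, 14, 0, 8]
  [∞, 14, ∞, 0]
D(2):
  [0, 19, 2, 9]
  [∞, 0, ∞, ∞]
  [-1, 14, 0, 8]
  [∞, 14, ∞, 0]
D(3):
  [0, 16, 2, 9]
  [∞, 0, ∞, ∞]
  [-1, 14, 0, 8]
  [∞, 14, ∞, 0]
D(4):
  [0, 16, 2, 9]
  [∞, 0, ∞, ∞]
  [-1, 14, 0, 8]
  [∞, 14, ∞, 0]
Answer: G*[0][1] = 16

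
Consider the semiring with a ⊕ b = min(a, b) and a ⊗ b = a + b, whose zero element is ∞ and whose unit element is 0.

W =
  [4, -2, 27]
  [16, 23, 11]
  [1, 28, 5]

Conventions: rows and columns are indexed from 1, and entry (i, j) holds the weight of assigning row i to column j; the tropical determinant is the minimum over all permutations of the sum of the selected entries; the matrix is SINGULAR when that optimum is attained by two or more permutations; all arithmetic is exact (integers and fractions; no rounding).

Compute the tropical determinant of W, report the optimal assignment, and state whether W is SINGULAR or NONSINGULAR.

σ = (1, 2, 3): 4 + 23 + 5 = 32
σ = (1, 3, 2): 4 + 11 + 28 = 43
σ = (2, 1, 3): (-2) + 16 + 5 = 19
σ = (2, 3, 1): (-2) + 11 + 1 = 10
σ = (3, 1, 2): 27 + 16 + 28 = 71
σ = (3, 2, 1): 27 + 23 + 1 = 51
Optimal value attained by: σ = (2, 3, 1).
Answer: det⊕(W) = 10; verdict: NONSINGULAR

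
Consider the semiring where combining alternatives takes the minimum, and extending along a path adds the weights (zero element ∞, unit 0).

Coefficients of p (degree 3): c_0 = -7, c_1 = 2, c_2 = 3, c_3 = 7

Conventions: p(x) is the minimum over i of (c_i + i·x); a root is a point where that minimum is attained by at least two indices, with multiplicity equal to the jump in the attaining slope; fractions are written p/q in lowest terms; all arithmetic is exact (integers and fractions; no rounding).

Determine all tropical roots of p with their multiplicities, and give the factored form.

hull edge (i=0, c=-7) to (i=3, c=7): slope 14/3, span 3
Factored form: p(x) = 7 ⊗ (x ⊕ (-14/3)) ⊗ (x ⊕ (-14/3)) ⊗ (x ⊕ (-14/3))
Answer: roots = -14/3 (mult 3)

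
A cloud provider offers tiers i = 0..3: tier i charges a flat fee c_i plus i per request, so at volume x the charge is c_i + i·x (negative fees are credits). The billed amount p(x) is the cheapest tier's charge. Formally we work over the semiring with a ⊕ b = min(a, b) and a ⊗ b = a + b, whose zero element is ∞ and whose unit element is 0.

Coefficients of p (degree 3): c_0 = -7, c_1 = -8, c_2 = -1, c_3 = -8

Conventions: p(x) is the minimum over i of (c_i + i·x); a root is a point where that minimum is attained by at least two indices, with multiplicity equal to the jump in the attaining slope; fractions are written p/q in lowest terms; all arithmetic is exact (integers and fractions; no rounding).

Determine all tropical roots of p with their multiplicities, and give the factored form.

hull edge (i=0, c=-7) to (i=1, c=-8): slope -1, span 1
hull edge (i=1, c=-8) to (i=3, c=-8): slope 0, span 2
Factored form: p(x) = -8 ⊗ (x ⊕ 0) ⊗ (x ⊕ 0) ⊗ (x ⊕ 1)
Answer: roots = 0 (mult 2), 1 (mult 1)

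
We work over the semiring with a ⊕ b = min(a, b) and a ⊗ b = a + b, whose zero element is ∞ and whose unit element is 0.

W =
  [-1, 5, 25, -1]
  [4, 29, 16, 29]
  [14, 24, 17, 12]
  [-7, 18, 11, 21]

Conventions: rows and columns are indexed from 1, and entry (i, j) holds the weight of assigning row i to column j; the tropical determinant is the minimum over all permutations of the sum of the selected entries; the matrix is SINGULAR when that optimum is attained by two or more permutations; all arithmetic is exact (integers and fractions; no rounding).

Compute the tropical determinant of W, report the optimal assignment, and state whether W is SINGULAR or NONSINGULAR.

σ = (1, 2, 3, 4): (-1) + 29 + 17 + 21 = 66
σ = (1, 2, 4, 3): (-1) + 29 + 12 + 11 = 51
σ = (1, 3, 2, 4): (-1) + 16 + 24 + 21 = 60
σ = (1, 3, 4, 2): (-1) + 16 + 12 + 18 = 45
σ = (1, 4, 2, 3): (-1) + 29 + 24 + 11 = 63
σ = (1, 4, 3, 2): (-1) + 29 + 17 + 18 = 63
σ = (2, 1, 3, 4): 5 + 4 + 17 + 21 = 47
σ = (2, 1, 4, 3): 5 + 4 + 12 + 11 = 32
σ = (2, 3, 1, 4): 5 + 16 + 14 + 21 = 56
σ = (2, 3, 4, 1): 5 + 16 + 12 + (-7) = 26
σ = (2, 4, 1, 3): 5 + 29 + 14 + 11 = 59
σ = (2, 4, 3, 1): 5 + 29 + 17 + (-7) = 44
σ = (3, 1, 2, 4): 25 + 4 + 24 + 21 = 74
σ = (3, 1, 4, 2): 25 + 4 + 12 + 18 = 59
σ = (3, 2, 1, 4): 25 + 29 + 14 + 21 = 89
σ = (3, 2, 4, 1): 25 + 29 + 12 + (-7) = 59
σ = (3, 4, 1, 2): 25 + 29 + 14 + 18 = 86
σ = (3, 4, 2, 1): 25 + 29 + 24 + (-7) = 71
σ = (4, 1, 2, 3): (-1) + 4 + 24 + 11 = 38
σ = (4, 1, 3, 2): (-1) + 4 + 17 + 18 = 38
σ = (4, 2, 1, 3): (-1) + 29 + 14 + 11 = 53
σ = (4, 2, 3, 1): (-1) + 29 + 17 + (-7) = 38
σ = (4, 3, 1, 2): (-1) + 16 + 14 + 18 = 47
σ = (4, 3, 2, 1): (-1) + 16 + 24 + (-7) = 32
Optimal value attained by: σ = (2, 3, 4, 1).
Answer: det⊕(W) = 26; verdict: NONSINGULAR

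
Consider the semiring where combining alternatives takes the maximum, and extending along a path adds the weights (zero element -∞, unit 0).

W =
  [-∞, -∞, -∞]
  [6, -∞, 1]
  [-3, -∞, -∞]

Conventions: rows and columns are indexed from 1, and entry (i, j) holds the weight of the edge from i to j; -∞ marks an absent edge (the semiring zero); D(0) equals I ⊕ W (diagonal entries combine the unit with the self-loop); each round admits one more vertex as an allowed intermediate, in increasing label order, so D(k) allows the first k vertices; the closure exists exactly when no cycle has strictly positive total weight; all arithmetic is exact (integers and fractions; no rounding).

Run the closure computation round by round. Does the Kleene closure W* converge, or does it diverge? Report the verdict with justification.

D(0):
  [0, -∞, -∞]
  [6, 0, 1]
  [-3, -∞, 0]
D(1):
  [0, -∞, -∞]
  [6, 0, 1]
  [-3, -∞, 0]
D(2):
  [0, -∞, -∞]
  [6, 0, 1]
  [-3, -∞, 0]
D(3):
  [0, -∞, -∞]
  [6, 0, 1]
  [-3, -∞, 0]
Key observation: every diagonal entry stays at the unit through all rounds, so no improving cycle exists.
Answer: CONVERGES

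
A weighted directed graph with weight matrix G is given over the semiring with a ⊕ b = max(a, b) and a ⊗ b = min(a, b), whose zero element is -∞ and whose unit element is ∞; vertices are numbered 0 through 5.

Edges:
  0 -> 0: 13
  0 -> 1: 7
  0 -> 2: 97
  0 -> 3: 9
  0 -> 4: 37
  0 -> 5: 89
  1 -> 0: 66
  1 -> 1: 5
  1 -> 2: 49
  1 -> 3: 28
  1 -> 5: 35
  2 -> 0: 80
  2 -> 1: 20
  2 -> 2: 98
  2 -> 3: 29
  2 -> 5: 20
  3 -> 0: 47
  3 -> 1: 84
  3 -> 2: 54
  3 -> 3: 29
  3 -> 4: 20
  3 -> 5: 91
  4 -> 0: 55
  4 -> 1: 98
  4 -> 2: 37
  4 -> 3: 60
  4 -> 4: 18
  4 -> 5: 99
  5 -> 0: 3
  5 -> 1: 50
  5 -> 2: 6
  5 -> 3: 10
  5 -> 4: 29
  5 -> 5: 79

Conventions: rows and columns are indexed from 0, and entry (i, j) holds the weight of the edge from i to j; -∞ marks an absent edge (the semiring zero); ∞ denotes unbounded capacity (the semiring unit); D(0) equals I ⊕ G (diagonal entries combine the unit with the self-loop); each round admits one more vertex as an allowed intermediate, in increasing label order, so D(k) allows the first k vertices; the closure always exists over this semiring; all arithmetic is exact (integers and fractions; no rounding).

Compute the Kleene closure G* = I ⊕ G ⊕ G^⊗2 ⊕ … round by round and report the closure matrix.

D(0):
  [∞, 7, 97, 9, 37, 89]
  [66, ∞, 49, 28, -∞, 35]
  [80, 20, ∞, 29, -∞, 20]
  [47, 84, 54, ∞, 20, 91]
  [55, 98, 37, 60, ∞, 99]
  [3, 50, 6, 10, 29, ∞]
D(1):
  [∞, 7, 97, 9, 37, 89]
  [66, ∞, 66, 28, 37, 66]
  [80, 20, ∞, 29, 37, 80]
  [47, 84, 54, ∞, 37, 91]
  [55, 98, 55, 60, ∞, 99]
  [3, 50, 6, 10, 29, ∞]
D(2):
  [∞, 7, 97, 9, 37, 89]
  [66, ∞, 66, 28, 37, 66]
  [80, 20, ∞, 29, 37, 80]
  [66, 84, 66, ∞, 37, 91]
  [66, 98, 66, 60, ∞, 99]
  [50, 50, 50, 28, 37, ∞]
D(3):
  [∞, 20, 97, 29, 37, 89]
  [66, ∞, 66, 29, 37, 66]
  [80, 20, ∞, 29, 37, 80]
  [66, 84, 66, ∞, 37, 91]
  [66, 98, 66, 60, ∞, 99]
  [50, 50, 50, 29, 37, ∞]
D(4):
  [∞, 29, 97, 29, 37, 89]
  [66, ∞, 66, 29, 37, 66]
  [80, 29, ∞, 29, 37, 80]
  [66, 84, 66, ∞, 37, 91]
  [66, 98, 66, 60, ∞, 99]
  [50, 50, 50, 29, 37, ∞]
D(5):
  [∞, 37, 97, 37, 37, 89]
  [66, ∞, 66, 37, 37, 66]
  [80, 37, ∞, 37, 37, 80]
  [66, 84, 66, ∞, 37, 91]
  [66, 98, 66, 60, ∞, 99]
  [50, 50, 50, 37, 37, ∞]
D(6):
  [∞, 50, 97, 37, 37, 89]
  [66, ∞, 66, 37, 37, 66]
  [80, 50, ∞, 37, 37, 80]
  [66, 84, 66, ∞, 37, 91]
  [66, 98, 66, 60, ∞, 99]
  [50, 50, 50, 37, 37, ∞]
Answer: G* = [[∞, 50, 97, 37, 37, 89], [66, ∞, 66, 37, 37, 66], [80, 50, ∞, 37, 37, 80], [66, 84, 66, ∞, 37, 91], [66, 98, 66, 60, ∞, 99], [50, 50, 50, 37, 37, ∞]]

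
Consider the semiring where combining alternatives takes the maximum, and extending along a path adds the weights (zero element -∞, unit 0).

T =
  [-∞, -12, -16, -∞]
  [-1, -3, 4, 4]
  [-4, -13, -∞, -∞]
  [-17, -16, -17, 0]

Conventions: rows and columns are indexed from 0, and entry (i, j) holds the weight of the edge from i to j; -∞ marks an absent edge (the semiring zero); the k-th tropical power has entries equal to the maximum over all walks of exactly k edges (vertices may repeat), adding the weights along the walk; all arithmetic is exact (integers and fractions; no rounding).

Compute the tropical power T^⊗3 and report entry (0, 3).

T^⊗2:
  [-13, -15, -8, -8]
  [0, -6, 1, 4]
  [-14, -16, -9, -9]
  [-17, -16, -12, 0]
T^⊗3:
  [-12, -18, -11, -8]
  [-3, -9, -2, 4]
  [-13, -19, -12, -9]
  [-16, -16, -12, 0]
Key observation: the optimum is the walk 0->1->3->3, with weight (-12) + 4 + 0 = -8.
Optimal value attained by: walk 0->1->3->3.
Answer: (T^⊗3)[0][3] = -8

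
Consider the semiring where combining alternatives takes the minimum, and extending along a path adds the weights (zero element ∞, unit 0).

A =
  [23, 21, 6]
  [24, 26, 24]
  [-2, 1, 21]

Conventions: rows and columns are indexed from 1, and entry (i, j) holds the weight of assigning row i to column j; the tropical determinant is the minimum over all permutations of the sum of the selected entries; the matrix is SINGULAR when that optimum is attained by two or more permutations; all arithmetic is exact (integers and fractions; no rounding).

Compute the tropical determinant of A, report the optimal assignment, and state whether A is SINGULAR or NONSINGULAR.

σ = (1, 2, 3): 23 + 26 + 21 = 70
σ = (1, 3, 2): 23 + 24 + 1 = 48
σ = (2, 1, 3): 21 + 24 + 21 = 66
σ = (2, 3, 1): 21 + 24 + (-2) = 43
σ = (3, 1, 2): 6 + 24 + 1 = 31
σ = (3, 2, 1): 6 + 26 + (-2) = 30
Optimal value attained by: σ = (3, 2, 1).
Answer: det⊕(A) = 30; verdict: NONSINGULAR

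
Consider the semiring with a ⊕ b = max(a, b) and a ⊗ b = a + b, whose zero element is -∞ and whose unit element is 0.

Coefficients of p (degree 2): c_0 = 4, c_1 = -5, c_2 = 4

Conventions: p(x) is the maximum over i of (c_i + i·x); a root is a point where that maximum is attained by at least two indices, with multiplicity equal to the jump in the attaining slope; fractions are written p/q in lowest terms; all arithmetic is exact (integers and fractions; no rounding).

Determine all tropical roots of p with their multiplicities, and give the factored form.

hull edge (i=0, c=4) to (i=2, c=4): slope 0, span 2
Factored form: p(x) = 4 ⊗ (x ⊕ 0) ⊗ (x ⊕ 0)
Answer: roots = 0 (mult 2)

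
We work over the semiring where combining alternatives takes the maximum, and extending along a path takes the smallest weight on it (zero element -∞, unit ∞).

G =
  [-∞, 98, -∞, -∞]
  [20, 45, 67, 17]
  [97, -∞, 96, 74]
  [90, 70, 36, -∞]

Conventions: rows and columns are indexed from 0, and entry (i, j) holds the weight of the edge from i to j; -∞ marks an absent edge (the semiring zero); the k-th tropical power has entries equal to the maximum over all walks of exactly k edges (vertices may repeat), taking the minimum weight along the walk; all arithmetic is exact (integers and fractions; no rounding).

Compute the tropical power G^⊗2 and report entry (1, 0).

G^⊗2:
  [20, 45, 67, 17]
  [67, 45, 67, 67]
  [96, 97, 96, 74]
  [36, 90, 67, 36]
Key observation: the optimum is the walk 1->2->0, with weight 67 min 97 = 67.
Optimal value attained by: walk 1->2->0.
Answer: (G^⊗2)[1][0] = 67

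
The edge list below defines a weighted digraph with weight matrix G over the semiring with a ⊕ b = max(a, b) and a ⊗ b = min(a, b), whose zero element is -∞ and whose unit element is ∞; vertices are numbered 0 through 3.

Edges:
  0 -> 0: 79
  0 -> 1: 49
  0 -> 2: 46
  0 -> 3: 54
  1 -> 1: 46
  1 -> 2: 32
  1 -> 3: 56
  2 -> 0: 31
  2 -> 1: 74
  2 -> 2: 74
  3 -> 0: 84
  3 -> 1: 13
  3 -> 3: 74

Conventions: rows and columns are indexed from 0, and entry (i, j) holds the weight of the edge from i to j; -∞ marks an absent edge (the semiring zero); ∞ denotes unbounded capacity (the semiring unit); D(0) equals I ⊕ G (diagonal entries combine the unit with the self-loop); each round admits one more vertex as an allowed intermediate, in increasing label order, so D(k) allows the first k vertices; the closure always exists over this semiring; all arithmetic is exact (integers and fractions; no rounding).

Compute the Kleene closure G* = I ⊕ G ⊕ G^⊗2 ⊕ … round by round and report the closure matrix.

D(0):
  [∞, 49, 46, 54]
  [-∞, ∞, 32, 56]
  [31, 74, ∞, -∞]
  [84, 13, -∞, ∞]
D(1):
  [∞, 49, 46, 54]
  [-∞, ∞, 32, 56]
  [31, 74, ∞, 31]
  [84, 49, 46, ∞]
D(2):
  [∞, 49, 46, 54]
  [-∞, ∞, 32, 56]
  [31, 74, ∞, 56]
  [84, 49, 46, ∞]
D(3):
  [∞, 49, 46, 54]
  [31, ∞, 32, 56]
  [31, 74, ∞, 56]
  [84, 49, 46, ∞]
D(4):
  [∞, 49, 46, 54]
  [56, ∞, 46, 56]
  [56, 74, ∞, 56]
  [84, 49, 46, ∞]
Answer: G* = [[∞, 49, 46, 54], [56, ∞, 46, 56], [56, 74, ∞, 56], [84, 49, 46, ∞]]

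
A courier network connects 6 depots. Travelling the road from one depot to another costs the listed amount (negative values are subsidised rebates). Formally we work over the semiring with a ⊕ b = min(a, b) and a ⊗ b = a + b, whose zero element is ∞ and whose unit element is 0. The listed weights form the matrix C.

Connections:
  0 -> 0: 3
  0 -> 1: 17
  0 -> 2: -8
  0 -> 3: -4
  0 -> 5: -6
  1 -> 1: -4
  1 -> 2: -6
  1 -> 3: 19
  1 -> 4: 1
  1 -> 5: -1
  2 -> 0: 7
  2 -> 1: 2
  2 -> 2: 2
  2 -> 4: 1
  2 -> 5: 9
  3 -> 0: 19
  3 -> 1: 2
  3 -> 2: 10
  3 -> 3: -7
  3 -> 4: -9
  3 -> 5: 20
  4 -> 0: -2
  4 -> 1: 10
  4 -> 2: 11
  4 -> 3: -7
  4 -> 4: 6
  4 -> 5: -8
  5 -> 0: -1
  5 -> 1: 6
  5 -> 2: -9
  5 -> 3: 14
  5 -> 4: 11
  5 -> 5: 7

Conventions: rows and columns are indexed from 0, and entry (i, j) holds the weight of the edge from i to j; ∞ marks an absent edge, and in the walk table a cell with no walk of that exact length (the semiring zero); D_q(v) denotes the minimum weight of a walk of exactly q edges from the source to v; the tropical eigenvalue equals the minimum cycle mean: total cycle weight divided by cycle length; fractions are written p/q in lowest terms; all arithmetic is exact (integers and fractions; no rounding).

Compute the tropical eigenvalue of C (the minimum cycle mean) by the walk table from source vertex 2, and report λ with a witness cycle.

q=0: [∞, ∞, 0, ∞, ∞, ∞]
q=1: [7, 2, 2, ∞, 1, 9]
q=2: [-1, -2, -4, -6, 3, -7]
q=3: [-8, -6, -16, -13, -15, -7]
q=4: [-17, -14, -16, -22, -22, -23]
q=5: [-24, -20, -32, -29, -31, -30]
q=6: [-33, -30, -39, -38, -38, -39]
Optimal cycle mean attained by: cycle 3->4->3, total (-9) + (-7), length 2.
Answer: λ = -8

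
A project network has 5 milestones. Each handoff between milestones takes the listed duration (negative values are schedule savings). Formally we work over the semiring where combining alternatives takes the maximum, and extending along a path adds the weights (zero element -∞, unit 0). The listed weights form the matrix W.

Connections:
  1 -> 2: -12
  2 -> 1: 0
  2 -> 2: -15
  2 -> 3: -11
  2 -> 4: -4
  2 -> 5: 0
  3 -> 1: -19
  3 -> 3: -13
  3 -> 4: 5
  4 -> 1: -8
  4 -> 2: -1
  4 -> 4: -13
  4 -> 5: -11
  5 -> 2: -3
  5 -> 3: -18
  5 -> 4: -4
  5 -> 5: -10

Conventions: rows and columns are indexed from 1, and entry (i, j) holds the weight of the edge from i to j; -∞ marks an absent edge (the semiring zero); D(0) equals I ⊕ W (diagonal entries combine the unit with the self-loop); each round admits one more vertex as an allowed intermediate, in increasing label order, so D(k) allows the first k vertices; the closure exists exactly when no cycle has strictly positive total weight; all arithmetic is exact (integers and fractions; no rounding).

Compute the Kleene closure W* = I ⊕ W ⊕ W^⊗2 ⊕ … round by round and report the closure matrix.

D(0):
  [0, -12, -∞, -∞, -∞]
  [0, 0, -11, -4, 0]
  [-19, -∞, 0, 5, -∞]
  [-8, -1, -∞, 0, -11]
  [-∞, -3, -18, -4, 0]
D(1):
  [0, -12, -∞, -∞, -∞]
  [0, 0, -11, -4, 0]
  [-19, -31, 0, 5, -∞]
  [-8, -1, -∞, 0, -11]
  [-∞, -3, -18, -4, 0]
D(2):
  [0, -12, -23, -16, -12]
  [0, 0, -11, -4, 0]
  [-19, -31, 0, 5, -31]
  [-1, -1, -12, 0, -1]
  [-3, -3, -14, -4, 0]
D(3):
  [0, -12, -23, -16, -12]
  [0, 0, -11, -4, 0]
  [-19, -31, 0, 5, -31]
  [-1, -1, -12, 0, -1]
  [-3, -3, -14, -4, 0]
D(4):
  [0, -12, -23, -16, -12]
  [0, 0, -11, -4, 0]
  [4, 4, 0, 5, 4]
  [-1, -1, -12, 0, -1]
  [-3, -3, -14, -4, 0]
D(5):
  [0, -12, -23, -16, -12]
  [0, 0, -11, -4, 0]
  [4, 4, 0, 5, 4]
  [-1, -1, -12, 0, -1]
  [-3, -3, -14, -4, 0]
Answer: W* = [[0, -12, -23, -16, -12], [0, 0, -11, -4, 0], [4, 4, 0, 5, 4], [-1, -1, -12, 0, -1], [-3, -3, -14, -4, 0]]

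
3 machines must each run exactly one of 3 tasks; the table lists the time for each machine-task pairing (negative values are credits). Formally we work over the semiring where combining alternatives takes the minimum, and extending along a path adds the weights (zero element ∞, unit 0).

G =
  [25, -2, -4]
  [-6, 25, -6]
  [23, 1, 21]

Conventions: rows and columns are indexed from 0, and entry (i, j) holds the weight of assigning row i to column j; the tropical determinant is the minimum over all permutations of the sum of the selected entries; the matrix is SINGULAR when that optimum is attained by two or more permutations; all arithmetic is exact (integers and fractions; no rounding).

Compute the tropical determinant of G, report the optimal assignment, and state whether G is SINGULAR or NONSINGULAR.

σ = (0, 1, 2): 25 + 25 + 21 = 71
σ = (0, 2, 1): 25 + (-6) + 1 = 20
σ = (1, 0, 2): (-2) + (-6) + 21 = 13
σ = (1, 2, 0): (-2) + (-6) + 23 = 15
σ = (2, 0, 1): (-4) + (-6) + 1 = -9
σ = (2, 1, 0): (-4) + 25 + 23 = 44
Optimal value attained by: σ = (2, 0, 1).
Answer: det⊕(G) = -9; verdict: NONSINGULAR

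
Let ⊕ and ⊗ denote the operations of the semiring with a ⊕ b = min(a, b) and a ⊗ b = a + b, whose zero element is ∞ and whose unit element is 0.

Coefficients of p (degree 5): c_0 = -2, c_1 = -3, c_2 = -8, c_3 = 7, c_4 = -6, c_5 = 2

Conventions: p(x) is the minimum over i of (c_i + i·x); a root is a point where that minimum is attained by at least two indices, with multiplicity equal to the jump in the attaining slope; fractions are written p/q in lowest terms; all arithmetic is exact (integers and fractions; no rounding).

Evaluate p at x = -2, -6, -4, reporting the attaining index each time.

p(-2) = min(-2+0·(-2)=-2, -3+1·(-2)=-5, -8+2·(-2)=-12, 7+3·(-2)=1, -6+4·(-2)=-14, 2+5·(-2)=-8) = -14 (attained by i=4)
p(-6) = min(-2+0·(-6)=-2, -3+1·(-6)=-9, -8+2·(-6)=-20, 7+3·(-6)=-11, -6+4·(-6)=-30, 2+5·(-6)=-28) = -30 (attained by i=4)
p(-4) = min(-2+0·(-4)=-2, -3+1·(-4)=-7, -8+2·(-4)=-16, 7+3·(-4)=-5, -6+4·(-4)=-22, 2+5·(-4)=-18) = -22 (attained by i=4)
Answer: p(-2) = -14; p(-6) = -30; p(-4) = -22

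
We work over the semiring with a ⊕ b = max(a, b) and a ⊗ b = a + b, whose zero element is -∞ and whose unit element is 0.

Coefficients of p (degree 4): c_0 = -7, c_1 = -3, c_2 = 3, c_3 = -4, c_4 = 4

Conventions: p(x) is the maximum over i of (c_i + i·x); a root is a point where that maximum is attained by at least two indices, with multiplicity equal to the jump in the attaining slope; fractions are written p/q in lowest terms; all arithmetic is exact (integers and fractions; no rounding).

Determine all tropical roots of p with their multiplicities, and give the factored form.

hull edge (i=0, c=-7) to (i=2, c=3): slope 5, span 2
hull edge (i=2, c=3) to (i=4, c=4): slope 1/2, span 2
Factored form: p(x) = 4 ⊗ (x ⊕ (-5)) ⊗ (x ⊕ (-5)) ⊗ (x ⊕ (-1/2)) ⊗ (x ⊕ (-1/2))
Answer: roots = -5 (mult 2), -1/2 (mult 2)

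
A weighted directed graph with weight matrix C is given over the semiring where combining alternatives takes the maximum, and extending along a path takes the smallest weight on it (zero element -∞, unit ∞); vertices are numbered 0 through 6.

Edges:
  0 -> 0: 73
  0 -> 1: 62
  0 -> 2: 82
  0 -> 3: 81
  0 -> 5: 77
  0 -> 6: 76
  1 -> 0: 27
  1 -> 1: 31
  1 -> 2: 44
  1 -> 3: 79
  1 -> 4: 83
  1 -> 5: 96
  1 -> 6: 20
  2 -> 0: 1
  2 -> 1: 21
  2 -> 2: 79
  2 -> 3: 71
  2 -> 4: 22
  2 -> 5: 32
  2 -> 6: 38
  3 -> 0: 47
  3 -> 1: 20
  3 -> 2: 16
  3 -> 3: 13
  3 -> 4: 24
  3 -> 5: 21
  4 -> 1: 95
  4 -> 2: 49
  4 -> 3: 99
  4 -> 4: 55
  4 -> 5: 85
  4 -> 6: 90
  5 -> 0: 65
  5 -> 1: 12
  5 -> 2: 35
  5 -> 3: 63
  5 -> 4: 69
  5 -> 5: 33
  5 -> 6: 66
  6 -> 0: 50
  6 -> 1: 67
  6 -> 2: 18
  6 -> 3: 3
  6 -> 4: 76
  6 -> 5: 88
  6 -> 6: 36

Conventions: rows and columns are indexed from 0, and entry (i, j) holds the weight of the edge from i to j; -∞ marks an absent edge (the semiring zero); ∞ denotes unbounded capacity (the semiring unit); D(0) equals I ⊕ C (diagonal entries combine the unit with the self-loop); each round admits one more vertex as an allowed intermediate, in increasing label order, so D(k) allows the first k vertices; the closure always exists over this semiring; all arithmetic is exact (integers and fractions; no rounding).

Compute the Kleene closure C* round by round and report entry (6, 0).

D(0):
  [∞, 62, 82, 81, -∞, 77, 76]
  [27, ∞, 44, 79, 83, 96, 20]
  [1, 21, ∞, 71, 22, 32, 38]
  [47, 20, 16, ∞, 24, 21, -∞]
  [-∞, 95, 49, 99, ∞, 85, 90]
  [65, 12, 35, 63, 69, ∞, 66]
  [50, 67, 18, 3, 76, 88, ∞]
D(1):
  [∞, 62, 82, 81, -∞, 77, 76]
  [27, ∞, 44, 79, 83, 96, 27]
  [1, 21, ∞, 71, 22, 32, 38]
  [47, 47, 47, ∞, 24, 47, 47]
  [-∞, 95, 49, 99, ∞, 85, 90]
  [65, 62, 65, 65, 69, ∞, 66]
  [50, 67, 50, 50, 76, 88, ∞]
D(2):
  [∞, 62, 82, 81, 62, 77, 76]
  [27, ∞, 44, 79, 83, 96, 27]
  [21, 21, ∞, 71, 22, 32, 38]
  [47, 47, 47, ∞, 47, 47, 47]
  [27, 95, 49, 99, ∞, 95, 90]
  [65, 62, 65, 65, 69, ∞, 66]
  [50, 67, 50, 67, 76, 88, ∞]
D(3):
  [∞, 62, 82, 81, 62, 77, 76]
  [27, ∞, 44, 79, 83, 96, 38]
  [21, 21, ∞, 71, 22, 32, 38]
  [47, 47, 47, ∞, 47, 47, 47]
  [27, 95, 49, 99, ∞, 95, 90]
  [65, 62, 65, 65, 69, ∞, 66]
  [50, 67, 50, 67, 76, 88, ∞]
D(4):
  [∞, 62, 82, 81, 62, 77, 76]
  [47, ∞, 47, 79, 83, 96, 47]
  [47, 47, ∞, 71, 47, 47, 47]
  [47, 47, 47, ∞, 47, 47, 47]
  [47, 95, 49, 99, ∞, 95, 90]
  [65, 62, 65, 65, 69, ∞, 66]
  [50, 67, 50, 67, 76, 88, ∞]
D(5):
  [∞, 62, 82, 81, 62, 77, 76]
  [47, ∞, 49, 83, 83, 96, 83]
  [47, 47, ∞, 71, 47, 47, 47]
  [47, 47, 47, ∞, 47, 47, 47]
  [47, 95, 49, 99, ∞, 95, 90]
  [65, 69, 65, 69, 69, ∞, 69]
  [50, 76, 50, 76, 76, 88, ∞]
D(6):
  [∞, 69, 82, 81, 69, 77, 76]
  [65, ∞, 65, 83, 83, 96, 83]
  [47, 47, ∞, 71, 47, 47, 47]
  [47, 47, 47, ∞, 47, 47, 47]
  [65, 95, 65, 99, ∞, 95, 90]
  [65, 69, 65, 69, 69, ∞, 69]
  [65, 76, 65, 76, 76, 88, ∞]
D(7):
  [∞, 76, 82, 81, 76, 77, 76]
  [65, ∞, 65, 83, 83, 96, 83]
  [47, 47, ∞, 71, 47, 47, 47]
  [47, 47, 47, ∞, 47, 47, 47]
  [65, 95, 65, 99, ∞, 95, 90]
  [65, 69, 65, 69, 69, ∞, 69]
  [65, 76, 65, 76, 76, 88, ∞]
Answer: C*[6][0] = 65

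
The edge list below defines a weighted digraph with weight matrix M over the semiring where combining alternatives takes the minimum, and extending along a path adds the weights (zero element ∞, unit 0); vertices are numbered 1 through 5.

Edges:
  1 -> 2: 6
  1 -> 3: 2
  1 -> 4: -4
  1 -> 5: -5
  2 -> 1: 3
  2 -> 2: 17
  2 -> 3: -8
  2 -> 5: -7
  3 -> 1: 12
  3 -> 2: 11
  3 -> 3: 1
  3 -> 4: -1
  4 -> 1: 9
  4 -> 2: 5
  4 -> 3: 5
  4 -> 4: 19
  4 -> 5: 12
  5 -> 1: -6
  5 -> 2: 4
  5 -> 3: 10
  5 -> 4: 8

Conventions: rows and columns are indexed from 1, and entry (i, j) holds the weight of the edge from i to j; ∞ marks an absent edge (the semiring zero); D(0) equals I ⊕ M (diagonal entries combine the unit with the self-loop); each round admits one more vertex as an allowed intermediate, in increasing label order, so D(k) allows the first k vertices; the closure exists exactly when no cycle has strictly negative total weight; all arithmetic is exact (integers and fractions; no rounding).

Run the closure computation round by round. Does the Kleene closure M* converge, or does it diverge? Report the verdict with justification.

D(0):
  [0, 6, 2, -4, -5]
  [3, 0, -8, ∞, -7]
  [12, 11, 0, -1, ∞]
  [9, 5, 5, 0, 12]
  [-6, 4, 10, 8, 0]
Detection: at round 1, diagonal entry (5, 5) turns strictly negative.
Key observation: the cycle 5->1->5 has total weight (-6) + (-5), which is strictly negative.
Answer: DIVERGES — negative cycle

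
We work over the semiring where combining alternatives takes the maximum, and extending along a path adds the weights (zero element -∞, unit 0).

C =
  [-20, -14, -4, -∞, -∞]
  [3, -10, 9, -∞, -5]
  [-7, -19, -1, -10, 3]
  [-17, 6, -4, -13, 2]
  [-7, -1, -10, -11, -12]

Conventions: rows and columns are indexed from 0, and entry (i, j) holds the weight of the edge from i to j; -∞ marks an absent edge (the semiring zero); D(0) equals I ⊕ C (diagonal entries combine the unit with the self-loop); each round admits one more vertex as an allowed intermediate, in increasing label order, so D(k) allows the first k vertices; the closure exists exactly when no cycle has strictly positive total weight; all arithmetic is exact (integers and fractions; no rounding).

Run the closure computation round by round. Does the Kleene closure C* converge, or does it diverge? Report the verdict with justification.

D(0):
  [0, -14, -4, -∞, -∞]
  [3, 0, 9, -∞, -5]
  [-7, -19, 0, -10, 3]
  [-17, 6, -4, 0, 2]
  [-7, -1, -10, -11, 0]
D(1):
  [0, -14, -4, -∞, -∞]
  [3, 0, 9, -∞, -5]
  [-7, -19, 0, -10, 3]
  [-17, 6, -4, 0, 2]
  [-7, -1, -10, -11, 0]
D(2):
  [0, -14, -4, -∞, -19]
  [3, 0, 9, -∞, -5]
  [-7, -19, 0, -10, 3]
  [9, 6, 15, 0, 2]
  [2, -1, 8, -11, 0]
Detection: at round 3, diagonal entry (3, 3) turns strictly positive.
Key observation: the cycle 3->1->2->3 has total weight 6 + 9 + (-10), which is strictly positive.
Answer: DIVERGES — positive cycle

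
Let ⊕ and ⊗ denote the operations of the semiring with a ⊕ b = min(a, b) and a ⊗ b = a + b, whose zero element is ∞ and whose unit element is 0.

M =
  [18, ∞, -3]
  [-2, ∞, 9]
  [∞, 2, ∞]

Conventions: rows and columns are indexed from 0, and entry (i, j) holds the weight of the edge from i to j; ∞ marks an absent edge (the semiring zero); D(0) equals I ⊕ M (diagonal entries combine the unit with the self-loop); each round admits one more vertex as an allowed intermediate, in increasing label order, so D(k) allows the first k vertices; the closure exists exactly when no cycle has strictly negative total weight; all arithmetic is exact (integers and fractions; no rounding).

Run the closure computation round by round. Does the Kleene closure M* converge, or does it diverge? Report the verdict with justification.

D(0):
  [0, ∞, -3]
  [-2, 0, 9]
  [∞, 2, 0]
D(1):
  [0, ∞, -3]
  [-2, 0, -5]
  [∞, 2, 0]
Detection: at round 2, diagonal entry (2, 2) turns strictly negative.
Key observation: the cycle 2->1->0->2 has total weight 2 + (-2) + (-3), which is strictly negative.
Answer: DIVERGES — negative cycle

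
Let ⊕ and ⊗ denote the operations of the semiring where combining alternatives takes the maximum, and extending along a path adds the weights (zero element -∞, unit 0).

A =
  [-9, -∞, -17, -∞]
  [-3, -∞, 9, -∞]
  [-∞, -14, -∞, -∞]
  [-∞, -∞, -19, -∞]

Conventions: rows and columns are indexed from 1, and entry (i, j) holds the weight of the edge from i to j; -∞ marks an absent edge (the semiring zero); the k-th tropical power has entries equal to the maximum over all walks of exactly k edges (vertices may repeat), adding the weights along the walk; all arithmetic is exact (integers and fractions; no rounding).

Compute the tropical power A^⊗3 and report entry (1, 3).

A^⊗2:
  [-18, -31, -26, -∞]
  [-12, -5, -20, -∞]
  [-17, -∞, -5, -∞]
  [-∞, -33, -∞, -∞]
A^⊗3:
  [-27, -40, -22, -∞]
  [-8, -34, 4, -∞]
  [-26, -19, -34, -∞]
  [-36, -∞, -24, -∞]
Key observation: the optimum is the walk 1->3->2->3, with weight (-17) + (-14) + 9 = -22.
Optimal value attained by: walk 1->3->2->3.
Answer: (A^⊗3)[1][3] = -22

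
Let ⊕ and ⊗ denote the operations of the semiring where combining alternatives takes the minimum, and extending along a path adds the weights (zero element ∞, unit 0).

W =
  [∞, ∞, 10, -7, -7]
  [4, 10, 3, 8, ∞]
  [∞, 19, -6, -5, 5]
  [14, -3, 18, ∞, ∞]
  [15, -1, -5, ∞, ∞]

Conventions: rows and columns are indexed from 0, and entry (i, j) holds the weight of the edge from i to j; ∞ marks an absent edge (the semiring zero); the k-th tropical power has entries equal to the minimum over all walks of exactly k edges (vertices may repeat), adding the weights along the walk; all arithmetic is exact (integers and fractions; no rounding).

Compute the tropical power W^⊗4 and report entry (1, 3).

W^⊗2:
  [7, -10, -12, 5, 15]
  [14, 5, -3, -3, -3]
  [9, -8, -12, -11, -1]
  [1, 7, 0, 5, 7]
  [3, 9, -11, -10, 0]
W^⊗3:
  [-6, 0, -18, -17, -7]
  [9, -6, -9, -8, 2]
  [-4, -14, -18, -17, -7]
  [11, 2, -6, -6, -6]
  [4, -13, -17, -16, -6]
W^⊗4:
  [-3, -20, -24, -23, -13]
  [-2, -11, -15, -14, -4]
  [-10, -20, -24, -23, -13]
  [6, -9, -12, -11, -1]
  [-9, -19, -23, -22, -12]
Key observation: the optimum is the walk 1->2->2->2->3, with weight 3 + (-6) + (-6) + (-5) = -14.
Optimal value attained by: walk 1->2->2->2->3.
Answer: (W^⊗4)[1][3] = -14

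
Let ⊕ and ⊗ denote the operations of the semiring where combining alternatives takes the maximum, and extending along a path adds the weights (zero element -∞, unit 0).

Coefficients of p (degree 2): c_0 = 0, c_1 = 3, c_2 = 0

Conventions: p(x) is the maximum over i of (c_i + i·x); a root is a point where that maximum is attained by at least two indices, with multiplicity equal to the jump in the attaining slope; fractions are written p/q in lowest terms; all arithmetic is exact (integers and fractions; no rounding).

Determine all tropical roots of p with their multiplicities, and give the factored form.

hull edge (i=0, c=0) to (i=1, c=3): slope 3, span 1
hull edge (i=1, c=3) to (i=2, c=0): slope -3, span 1
Factored form: p(x) = 0 ⊗ (x ⊕ (-3)) ⊗ (x ⊕ 3)
Answer: roots = -3 (mult 1), 3 (mult 1)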